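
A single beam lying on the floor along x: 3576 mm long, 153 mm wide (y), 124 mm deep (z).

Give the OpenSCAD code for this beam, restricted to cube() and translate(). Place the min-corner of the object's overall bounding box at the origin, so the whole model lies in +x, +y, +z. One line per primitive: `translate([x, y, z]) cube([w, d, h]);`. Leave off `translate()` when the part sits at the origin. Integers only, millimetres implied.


cube([3576, 153, 124]);


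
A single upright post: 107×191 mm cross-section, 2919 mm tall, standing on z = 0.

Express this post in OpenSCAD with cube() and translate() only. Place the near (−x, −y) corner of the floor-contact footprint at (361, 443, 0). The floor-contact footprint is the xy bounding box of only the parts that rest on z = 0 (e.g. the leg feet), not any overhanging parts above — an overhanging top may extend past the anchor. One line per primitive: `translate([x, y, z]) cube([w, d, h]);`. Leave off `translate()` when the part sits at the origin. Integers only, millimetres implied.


translate([361, 443, 0]) cube([107, 191, 2919]);


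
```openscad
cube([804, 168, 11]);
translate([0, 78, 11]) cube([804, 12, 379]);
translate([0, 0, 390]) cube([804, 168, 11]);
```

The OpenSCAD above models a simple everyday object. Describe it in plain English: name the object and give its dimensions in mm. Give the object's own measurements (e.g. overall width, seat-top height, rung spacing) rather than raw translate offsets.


An I-beam lying along x, 804 mm long. Overall section height 401 mm. Two flanges 168 mm wide (y) and 11 mm thick, one on the floor and one at the top; a web 12 mm thick runs between them, centred on the flange width.


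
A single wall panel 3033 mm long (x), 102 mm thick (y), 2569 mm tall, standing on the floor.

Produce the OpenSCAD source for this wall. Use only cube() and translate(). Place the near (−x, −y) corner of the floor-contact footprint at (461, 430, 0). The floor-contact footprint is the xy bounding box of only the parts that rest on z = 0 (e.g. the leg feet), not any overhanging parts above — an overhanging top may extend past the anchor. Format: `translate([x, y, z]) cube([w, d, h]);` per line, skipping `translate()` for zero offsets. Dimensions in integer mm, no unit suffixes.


translate([461, 430, 0]) cube([3033, 102, 2569]);


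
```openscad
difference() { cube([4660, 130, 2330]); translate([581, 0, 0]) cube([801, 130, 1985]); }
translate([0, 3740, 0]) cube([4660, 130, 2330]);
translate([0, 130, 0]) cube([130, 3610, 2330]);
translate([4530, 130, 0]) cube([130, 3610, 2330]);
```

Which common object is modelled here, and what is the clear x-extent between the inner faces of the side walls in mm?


A single room. The interior width is 4400 mm.

Four walls enclosing a rectangle with a door in the front wall — a room. Outside width 4660 minus two 130 mm walls gives 4400 mm.


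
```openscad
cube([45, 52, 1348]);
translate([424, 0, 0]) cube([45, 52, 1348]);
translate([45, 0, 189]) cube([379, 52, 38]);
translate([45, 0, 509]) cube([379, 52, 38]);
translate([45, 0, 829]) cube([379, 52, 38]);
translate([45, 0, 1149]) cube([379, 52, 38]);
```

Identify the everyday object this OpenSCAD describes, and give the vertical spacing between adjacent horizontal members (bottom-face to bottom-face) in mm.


A ladder. The rung spacing is 320 mm.

Two tall 45×52 posts with 4 short bars between them — a ladder. Adjacent rungs sit at z = 189 and z = 509, so the spacing is 509 − 189 = 320 mm.


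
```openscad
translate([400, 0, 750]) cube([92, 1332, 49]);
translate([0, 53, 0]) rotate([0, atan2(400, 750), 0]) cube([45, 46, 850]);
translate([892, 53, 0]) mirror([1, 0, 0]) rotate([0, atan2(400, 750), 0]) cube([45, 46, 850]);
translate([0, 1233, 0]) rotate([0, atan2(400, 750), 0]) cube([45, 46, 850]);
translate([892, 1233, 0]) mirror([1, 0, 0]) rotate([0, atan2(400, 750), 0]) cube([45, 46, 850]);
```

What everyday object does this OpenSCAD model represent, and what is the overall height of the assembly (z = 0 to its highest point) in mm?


A sawhorse. The overall height is 799 mm.

A beam across two mirrored pairs of raked legs — a sawhorse. The beam's underside is at z = 750 (matching the legs' vertical rise in atan2(400, 750)) and the beam is 49 mm tall, so its top is at 750 + 49 = 799 mm. The raked legs top out at the beam's underside, so that is the highest point.


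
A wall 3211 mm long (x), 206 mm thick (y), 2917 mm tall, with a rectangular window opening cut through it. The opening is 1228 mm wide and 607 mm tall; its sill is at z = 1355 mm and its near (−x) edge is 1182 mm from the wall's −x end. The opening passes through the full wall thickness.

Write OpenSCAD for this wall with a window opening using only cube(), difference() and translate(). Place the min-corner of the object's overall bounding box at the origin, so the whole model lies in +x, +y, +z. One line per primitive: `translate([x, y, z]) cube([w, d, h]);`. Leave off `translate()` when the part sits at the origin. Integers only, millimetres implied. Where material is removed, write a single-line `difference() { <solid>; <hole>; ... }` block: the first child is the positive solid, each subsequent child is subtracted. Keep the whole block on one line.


difference() { cube([3211, 206, 2917]); translate([1182, 0, 1355]) cube([1228, 206, 607]); }


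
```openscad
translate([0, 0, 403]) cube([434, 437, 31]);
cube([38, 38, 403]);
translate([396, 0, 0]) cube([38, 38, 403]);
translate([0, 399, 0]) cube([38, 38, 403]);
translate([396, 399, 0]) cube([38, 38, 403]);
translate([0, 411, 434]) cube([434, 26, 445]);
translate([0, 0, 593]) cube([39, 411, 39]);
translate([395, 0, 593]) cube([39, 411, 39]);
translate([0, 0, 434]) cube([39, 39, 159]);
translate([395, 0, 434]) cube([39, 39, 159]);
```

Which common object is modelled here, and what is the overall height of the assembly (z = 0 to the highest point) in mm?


A chair. The overall height is 879 mm.

A slab on four corner posts with a tall panel at the back — a chair. The seat slab sits at z = 403 with thickness 31, and the 445 mm backrest starts at the seat top, so the overall height is 403 + 31 + 445 = 879 mm.


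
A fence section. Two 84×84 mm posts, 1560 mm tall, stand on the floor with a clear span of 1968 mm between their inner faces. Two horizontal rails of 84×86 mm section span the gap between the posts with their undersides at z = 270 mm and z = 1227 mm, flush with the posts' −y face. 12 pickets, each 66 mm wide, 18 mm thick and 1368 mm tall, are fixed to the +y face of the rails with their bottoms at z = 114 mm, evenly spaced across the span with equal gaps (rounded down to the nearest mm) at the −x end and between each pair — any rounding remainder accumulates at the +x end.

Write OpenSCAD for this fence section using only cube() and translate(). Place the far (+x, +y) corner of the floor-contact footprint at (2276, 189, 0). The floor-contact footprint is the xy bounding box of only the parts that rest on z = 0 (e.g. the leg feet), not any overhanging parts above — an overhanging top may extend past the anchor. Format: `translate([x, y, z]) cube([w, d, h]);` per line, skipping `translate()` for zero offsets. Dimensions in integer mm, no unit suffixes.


translate([140, 105, 0]) cube([84, 84, 1560]);
translate([2192, 105, 0]) cube([84, 84, 1560]);
translate([224, 105, 270]) cube([1968, 84, 86]);
translate([224, 105, 1227]) cube([1968, 84, 86]);
translate([314, 189, 114]) cube([66, 18, 1368]);
translate([470, 189, 114]) cube([66, 18, 1368]);
translate([626, 189, 114]) cube([66, 18, 1368]);
translate([782, 189, 114]) cube([66, 18, 1368]);
translate([938, 189, 114]) cube([66, 18, 1368]);
translate([1094, 189, 114]) cube([66, 18, 1368]);
translate([1250, 189, 114]) cube([66, 18, 1368]);
translate([1406, 189, 114]) cube([66, 18, 1368]);
translate([1562, 189, 114]) cube([66, 18, 1368]);
translate([1718, 189, 114]) cube([66, 18, 1368]);
translate([1874, 189, 114]) cube([66, 18, 1368]);
translate([2030, 189, 114]) cube([66, 18, 1368]);


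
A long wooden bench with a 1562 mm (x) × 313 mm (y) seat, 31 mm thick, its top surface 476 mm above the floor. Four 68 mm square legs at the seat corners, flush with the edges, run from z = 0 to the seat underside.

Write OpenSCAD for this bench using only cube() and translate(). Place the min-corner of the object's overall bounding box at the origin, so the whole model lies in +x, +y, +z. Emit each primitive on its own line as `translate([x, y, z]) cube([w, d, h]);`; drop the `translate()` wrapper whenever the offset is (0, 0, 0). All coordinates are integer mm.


translate([0, 0, 445]) cube([1562, 313, 31]);
cube([68, 68, 445]);
translate([0, 245, 0]) cube([68, 68, 445]);
translate([1494, 0, 0]) cube([68, 68, 445]);
translate([1494, 245, 0]) cube([68, 68, 445]);


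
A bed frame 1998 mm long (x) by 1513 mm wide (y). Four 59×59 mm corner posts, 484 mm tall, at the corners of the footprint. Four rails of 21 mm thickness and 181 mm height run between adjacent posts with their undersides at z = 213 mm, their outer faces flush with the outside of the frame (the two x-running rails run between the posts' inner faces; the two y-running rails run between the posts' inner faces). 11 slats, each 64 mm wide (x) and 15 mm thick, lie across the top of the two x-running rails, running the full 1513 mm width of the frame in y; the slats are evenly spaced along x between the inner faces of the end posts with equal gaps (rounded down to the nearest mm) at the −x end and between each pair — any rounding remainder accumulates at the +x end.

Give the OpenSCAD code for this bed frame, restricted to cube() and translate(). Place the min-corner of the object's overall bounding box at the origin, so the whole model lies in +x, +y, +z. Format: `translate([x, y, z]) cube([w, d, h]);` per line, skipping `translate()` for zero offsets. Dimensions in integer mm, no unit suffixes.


cube([59, 59, 484]);
translate([0, 1454, 0]) cube([59, 59, 484]);
translate([1939, 0, 0]) cube([59, 59, 484]);
translate([1939, 1454, 0]) cube([59, 59, 484]);
translate([59, 0, 213]) cube([1880, 21, 181]);
translate([59, 1492, 213]) cube([1880, 21, 181]);
translate([0, 59, 213]) cube([21, 1395, 181]);
translate([1977, 59, 213]) cube([21, 1395, 181]);
translate([157, 0, 394]) cube([64, 1513, 15]);
translate([319, 0, 394]) cube([64, 1513, 15]);
translate([481, 0, 394]) cube([64, 1513, 15]);
translate([643, 0, 394]) cube([64, 1513, 15]);
translate([805, 0, 394]) cube([64, 1513, 15]);
translate([967, 0, 394]) cube([64, 1513, 15]);
translate([1129, 0, 394]) cube([64, 1513, 15]);
translate([1291, 0, 394]) cube([64, 1513, 15]);
translate([1453, 0, 394]) cube([64, 1513, 15]);
translate([1615, 0, 394]) cube([64, 1513, 15]);
translate([1777, 0, 394]) cube([64, 1513, 15]);


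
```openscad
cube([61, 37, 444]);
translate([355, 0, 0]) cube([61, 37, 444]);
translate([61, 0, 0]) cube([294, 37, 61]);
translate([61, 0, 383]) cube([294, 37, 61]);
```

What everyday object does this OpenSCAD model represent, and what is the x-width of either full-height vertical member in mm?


A picture frame. The border width is 61 mm.

Four thin pieces enclosing a rectangular opening — a picture frame. The two full-height stiles are 444 mm tall; the top rail sits at z = 383 and is 61 mm tall, so the border above the opening is 444 − 383 = 61 mm, matching the stile x-width.


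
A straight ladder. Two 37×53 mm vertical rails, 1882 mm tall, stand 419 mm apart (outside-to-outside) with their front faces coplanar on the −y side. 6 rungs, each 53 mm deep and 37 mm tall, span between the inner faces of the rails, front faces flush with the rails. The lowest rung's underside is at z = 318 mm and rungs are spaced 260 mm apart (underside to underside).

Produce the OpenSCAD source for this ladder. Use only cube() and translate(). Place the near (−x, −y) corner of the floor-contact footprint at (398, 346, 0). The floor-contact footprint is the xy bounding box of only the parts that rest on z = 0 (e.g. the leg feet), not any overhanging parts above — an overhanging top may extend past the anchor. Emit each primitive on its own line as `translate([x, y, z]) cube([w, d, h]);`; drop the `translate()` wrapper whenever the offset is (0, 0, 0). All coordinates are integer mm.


// rung span = 419 - 2*37 = 345
// rung[k] z = 318 + k*260
translate([398, 346, 0]) cube([37, 53, 1882]);
translate([780, 346, 0]) cube([37, 53, 1882]);
translate([435, 346, 318]) cube([345, 53, 37]);
translate([435, 346, 578]) cube([345, 53, 37]);
translate([435, 346, 838]) cube([345, 53, 37]);
translate([435, 346, 1098]) cube([345, 53, 37]);
translate([435, 346, 1358]) cube([345, 53, 37]);
translate([435, 346, 1618]) cube([345, 53, 37]);


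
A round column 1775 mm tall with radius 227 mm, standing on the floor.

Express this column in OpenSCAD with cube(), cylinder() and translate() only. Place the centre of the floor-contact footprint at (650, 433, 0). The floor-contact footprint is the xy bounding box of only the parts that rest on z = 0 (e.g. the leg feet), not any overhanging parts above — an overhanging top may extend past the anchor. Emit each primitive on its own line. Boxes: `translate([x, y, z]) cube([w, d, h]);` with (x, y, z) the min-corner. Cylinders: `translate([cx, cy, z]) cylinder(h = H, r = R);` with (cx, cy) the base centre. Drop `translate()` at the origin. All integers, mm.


translate([650, 433, 0]) cylinder(h = 1775, r = 227);


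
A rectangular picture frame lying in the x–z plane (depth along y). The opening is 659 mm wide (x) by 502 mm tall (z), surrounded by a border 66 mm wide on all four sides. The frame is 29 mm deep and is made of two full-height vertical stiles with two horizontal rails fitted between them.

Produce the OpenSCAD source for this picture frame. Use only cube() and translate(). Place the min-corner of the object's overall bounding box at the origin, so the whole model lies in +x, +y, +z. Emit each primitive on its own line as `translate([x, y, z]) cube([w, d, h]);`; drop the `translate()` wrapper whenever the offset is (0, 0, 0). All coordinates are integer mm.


cube([66, 29, 634]);
translate([725, 0, 0]) cube([66, 29, 634]);
translate([66, 0, 0]) cube([659, 29, 66]);
translate([66, 0, 568]) cube([659, 29, 66]);


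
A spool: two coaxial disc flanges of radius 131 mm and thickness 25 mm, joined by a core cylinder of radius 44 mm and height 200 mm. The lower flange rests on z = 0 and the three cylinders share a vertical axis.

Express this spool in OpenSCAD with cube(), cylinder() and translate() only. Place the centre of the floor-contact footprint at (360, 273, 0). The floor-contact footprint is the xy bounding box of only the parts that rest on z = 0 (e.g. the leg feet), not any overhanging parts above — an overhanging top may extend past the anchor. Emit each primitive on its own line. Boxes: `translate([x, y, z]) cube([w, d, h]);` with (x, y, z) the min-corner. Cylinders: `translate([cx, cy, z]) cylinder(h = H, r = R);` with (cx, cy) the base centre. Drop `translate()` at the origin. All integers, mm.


translate([360, 273, 0]) cylinder(h = 25, r = 131);
translate([360, 273, 25]) cylinder(h = 200, r = 44);
translate([360, 273, 225]) cylinder(h = 25, r = 131);


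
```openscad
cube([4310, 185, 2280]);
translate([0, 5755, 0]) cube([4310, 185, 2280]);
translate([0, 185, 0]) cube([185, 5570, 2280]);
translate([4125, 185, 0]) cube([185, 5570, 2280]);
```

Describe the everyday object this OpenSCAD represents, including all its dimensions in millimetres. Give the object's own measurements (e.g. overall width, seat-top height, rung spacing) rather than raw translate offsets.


The wall frame of a small rectangular building: four walls, each 2280 mm tall and 185 mm thick, enclosing a footprint 4310 mm (x) by 5940 mm (y) outside-to-outside, with no floor or roof. The front and back walls (the −y and +y sides) span the full width; the two side walls fit between them.


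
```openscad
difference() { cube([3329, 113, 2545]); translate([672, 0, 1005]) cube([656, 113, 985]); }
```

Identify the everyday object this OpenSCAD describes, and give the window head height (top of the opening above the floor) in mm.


A wall with a window opening. The window head height is 1990 mm.

A wall with a rectangular opening subtracted — a window. Sill at z = 1005, opening 985 mm tall, so the head is at 1005 + 985 = 1990 mm.


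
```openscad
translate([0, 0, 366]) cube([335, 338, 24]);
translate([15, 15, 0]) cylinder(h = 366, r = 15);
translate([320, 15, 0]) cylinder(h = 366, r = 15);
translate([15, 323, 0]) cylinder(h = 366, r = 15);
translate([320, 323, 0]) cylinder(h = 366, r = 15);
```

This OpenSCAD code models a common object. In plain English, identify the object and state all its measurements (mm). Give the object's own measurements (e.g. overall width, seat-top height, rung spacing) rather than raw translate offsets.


A simple wooden stool: a rectangular seat 335 mm (x) by 338 mm (y), 24 mm thick, top face at z = 390 mm, on four round legs, each 30 mm in diameter. The legs rest on z = 0, each leg's axis is inset half a diameter from the nearest pair of seat edges (so the leg's bounding box is flush with the corner).


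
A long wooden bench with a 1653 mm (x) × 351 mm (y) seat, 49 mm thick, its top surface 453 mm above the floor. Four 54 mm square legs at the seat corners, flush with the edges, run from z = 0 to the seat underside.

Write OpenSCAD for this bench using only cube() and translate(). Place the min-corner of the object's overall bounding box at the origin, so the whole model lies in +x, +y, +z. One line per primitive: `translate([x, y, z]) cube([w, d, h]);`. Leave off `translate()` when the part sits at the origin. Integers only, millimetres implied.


translate([0, 0, 404]) cube([1653, 351, 49]);
cube([54, 54, 404]);
translate([0, 297, 0]) cube([54, 54, 404]);
translate([1599, 0, 0]) cube([54, 54, 404]);
translate([1599, 297, 0]) cube([54, 54, 404]);


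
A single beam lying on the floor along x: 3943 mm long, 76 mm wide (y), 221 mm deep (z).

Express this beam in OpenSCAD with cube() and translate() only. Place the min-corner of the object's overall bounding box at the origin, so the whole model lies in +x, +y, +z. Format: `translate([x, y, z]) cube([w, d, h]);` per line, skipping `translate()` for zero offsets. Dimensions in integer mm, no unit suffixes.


cube([3943, 76, 221]);


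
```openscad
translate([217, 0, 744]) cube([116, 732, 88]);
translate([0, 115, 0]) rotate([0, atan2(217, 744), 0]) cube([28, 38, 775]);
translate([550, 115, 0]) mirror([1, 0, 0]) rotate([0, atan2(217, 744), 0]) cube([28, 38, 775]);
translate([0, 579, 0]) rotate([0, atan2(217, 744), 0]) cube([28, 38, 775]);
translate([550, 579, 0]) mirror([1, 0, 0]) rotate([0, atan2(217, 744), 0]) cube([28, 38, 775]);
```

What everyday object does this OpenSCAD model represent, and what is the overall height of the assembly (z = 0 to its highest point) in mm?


A sawhorse. The overall height is 832 mm.

A beam across two mirrored pairs of raked legs — a sawhorse. The beam's underside is at z = 744 (matching the legs' vertical rise in atan2(217, 744)) and the beam is 88 mm tall, so its top is at 744 + 88 = 832 mm. The raked legs top out at the beam's underside, so that is the highest point.


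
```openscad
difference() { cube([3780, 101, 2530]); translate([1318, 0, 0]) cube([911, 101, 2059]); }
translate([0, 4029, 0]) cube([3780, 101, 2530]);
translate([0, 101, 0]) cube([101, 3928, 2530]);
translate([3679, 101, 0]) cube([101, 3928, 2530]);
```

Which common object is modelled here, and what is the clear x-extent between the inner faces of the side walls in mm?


A single room. The interior width is 3578 mm.

Four walls enclosing a rectangle with a door in the front wall — a room. Outside width 3780 minus two 101 mm walls gives 3578 mm.


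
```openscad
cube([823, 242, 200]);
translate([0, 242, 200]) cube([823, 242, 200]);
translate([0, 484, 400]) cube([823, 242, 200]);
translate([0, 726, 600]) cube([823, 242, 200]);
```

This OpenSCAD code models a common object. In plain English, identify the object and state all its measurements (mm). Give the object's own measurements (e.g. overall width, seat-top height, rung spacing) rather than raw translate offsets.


A straight staircase of 4 solid steps. Each step is 823 mm wide (x), 242 mm deep (y, the going) and 200 mm tall (the rise). The first step rests on the floor; each subsequent step sits one going further in +y and one rise higher in +z, directly behind and above the previous step with no overlap.


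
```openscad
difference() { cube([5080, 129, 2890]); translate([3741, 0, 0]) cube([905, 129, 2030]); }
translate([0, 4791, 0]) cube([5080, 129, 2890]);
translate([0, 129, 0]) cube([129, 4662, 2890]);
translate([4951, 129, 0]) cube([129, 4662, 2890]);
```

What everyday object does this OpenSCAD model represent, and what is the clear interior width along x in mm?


A single room. The interior width is 4822 mm.

Four walls enclosing a rectangle with a door in the front wall — a room. Outside width 5080 minus two 129 mm walls gives 4822 mm.


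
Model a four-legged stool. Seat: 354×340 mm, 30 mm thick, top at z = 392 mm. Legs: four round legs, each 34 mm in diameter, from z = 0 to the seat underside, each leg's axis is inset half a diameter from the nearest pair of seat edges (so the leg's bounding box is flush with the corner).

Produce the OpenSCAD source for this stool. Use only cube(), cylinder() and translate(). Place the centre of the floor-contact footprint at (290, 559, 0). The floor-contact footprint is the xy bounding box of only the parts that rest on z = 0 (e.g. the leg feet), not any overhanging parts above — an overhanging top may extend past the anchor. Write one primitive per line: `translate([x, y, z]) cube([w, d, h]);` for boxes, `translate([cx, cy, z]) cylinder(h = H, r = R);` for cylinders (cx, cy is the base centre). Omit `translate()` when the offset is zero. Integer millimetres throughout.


translate([113, 389, 362]) cube([354, 340, 30]);
translate([130, 406, 0]) cylinder(h = 362, r = 17);
translate([450, 406, 0]) cylinder(h = 362, r = 17);
translate([130, 712, 0]) cylinder(h = 362, r = 17);
translate([450, 712, 0]) cylinder(h = 362, r = 17);


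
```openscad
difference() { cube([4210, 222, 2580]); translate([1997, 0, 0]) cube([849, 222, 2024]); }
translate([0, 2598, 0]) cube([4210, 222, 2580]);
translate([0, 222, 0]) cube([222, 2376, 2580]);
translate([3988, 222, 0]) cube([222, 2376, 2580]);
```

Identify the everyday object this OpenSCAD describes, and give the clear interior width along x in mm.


A single room. The interior width is 3766 mm.

Four walls enclosing a rectangle with a door in the front wall — a room. Outside width 4210 minus two 222 mm walls gives 3766 mm.


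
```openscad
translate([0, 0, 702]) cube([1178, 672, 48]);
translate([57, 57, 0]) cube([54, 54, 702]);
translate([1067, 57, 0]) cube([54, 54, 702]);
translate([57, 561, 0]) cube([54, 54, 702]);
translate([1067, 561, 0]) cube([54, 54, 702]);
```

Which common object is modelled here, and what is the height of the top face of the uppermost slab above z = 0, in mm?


A table. The table height is 750 mm.

A 1178×672×48 slab sits at z = 702 on four 54 mm square posts — a table. The top surface is at 702 + 48 = 750 mm.


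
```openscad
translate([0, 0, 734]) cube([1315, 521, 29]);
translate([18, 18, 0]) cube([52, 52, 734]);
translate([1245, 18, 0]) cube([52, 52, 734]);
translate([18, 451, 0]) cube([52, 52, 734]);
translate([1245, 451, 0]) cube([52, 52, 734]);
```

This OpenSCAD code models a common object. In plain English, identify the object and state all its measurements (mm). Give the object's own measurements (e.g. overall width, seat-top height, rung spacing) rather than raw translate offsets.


A rectangular dining table. The top is 1315×521×29 mm with its upper surface at z = 763 mm. It stands on four 52×52 mm square legs, each inset 18 mm from the nearest pair of top edges, running from the floor to the underside of the top.


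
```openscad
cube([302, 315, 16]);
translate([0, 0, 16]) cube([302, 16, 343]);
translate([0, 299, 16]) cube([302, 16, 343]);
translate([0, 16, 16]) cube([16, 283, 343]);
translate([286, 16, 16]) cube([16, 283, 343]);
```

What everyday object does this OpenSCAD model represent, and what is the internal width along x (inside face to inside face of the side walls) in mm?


An open box. The internal width is 270 mm.

A 302×315 base slab with four walls standing on it — an open box. The base is 302 mm wide and the walls are 16 mm thick, so the internal width is 302 − 2 × 16 = 270 mm.


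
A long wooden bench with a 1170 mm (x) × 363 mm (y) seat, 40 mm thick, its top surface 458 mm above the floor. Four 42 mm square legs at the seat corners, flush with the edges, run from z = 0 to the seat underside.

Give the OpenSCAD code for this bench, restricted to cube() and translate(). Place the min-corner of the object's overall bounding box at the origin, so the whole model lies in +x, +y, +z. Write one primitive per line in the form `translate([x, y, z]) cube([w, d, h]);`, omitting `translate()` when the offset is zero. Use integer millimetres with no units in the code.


// leg_h = 458 − 40 = 418
translate([0, 0, 418]) cube([1170, 363, 40]);
cube([42, 42, 418]);
translate([0, 321, 0]) cube([42, 42, 418]);
translate([1128, 0, 0]) cube([42, 42, 418]);
translate([1128, 321, 0]) cube([42, 42, 418]);


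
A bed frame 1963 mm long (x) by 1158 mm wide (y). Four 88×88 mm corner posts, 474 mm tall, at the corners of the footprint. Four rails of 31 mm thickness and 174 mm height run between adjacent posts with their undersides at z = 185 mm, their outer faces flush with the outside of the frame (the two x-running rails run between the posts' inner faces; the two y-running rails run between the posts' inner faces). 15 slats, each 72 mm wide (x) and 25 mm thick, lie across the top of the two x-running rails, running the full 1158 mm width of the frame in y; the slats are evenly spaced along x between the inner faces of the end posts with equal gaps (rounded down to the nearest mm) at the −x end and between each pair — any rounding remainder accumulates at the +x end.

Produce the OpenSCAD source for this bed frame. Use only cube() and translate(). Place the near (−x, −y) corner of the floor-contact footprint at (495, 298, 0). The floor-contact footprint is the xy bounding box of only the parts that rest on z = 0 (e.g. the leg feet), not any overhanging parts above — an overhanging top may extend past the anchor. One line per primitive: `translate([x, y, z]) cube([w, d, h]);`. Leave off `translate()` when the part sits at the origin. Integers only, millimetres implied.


// slat z = rail_z + rail_h = 185 + 174 = 359
// slat gap = ⌊(1787 − 15·72) / 16⌋ = 44
translate([495, 298, 0]) cube([88, 88, 474]);
translate([495, 1368, 0]) cube([88, 88, 474]);
translate([2370, 298, 0]) cube([88, 88, 474]);
translate([2370, 1368, 0]) cube([88, 88, 474]);
translate([583, 298, 185]) cube([1787, 31, 174]);
translate([583, 1425, 185]) cube([1787, 31, 174]);
translate([495, 386, 185]) cube([31, 982, 174]);
translate([2427, 386, 185]) cube([31, 982, 174]);
translate([627, 298, 359]) cube([72, 1158, 25]);
translate([743, 298, 359]) cube([72, 1158, 25]);
translate([859, 298, 359]) cube([72, 1158, 25]);
translate([975, 298, 359]) cube([72, 1158, 25]);
translate([1091, 298, 359]) cube([72, 1158, 25]);
translate([1207, 298, 359]) cube([72, 1158, 25]);
translate([1323, 298, 359]) cube([72, 1158, 25]);
translate([1439, 298, 359]) cube([72, 1158, 25]);
translate([1555, 298, 359]) cube([72, 1158, 25]);
translate([1671, 298, 359]) cube([72, 1158, 25]);
translate([1787, 298, 359]) cube([72, 1158, 25]);
translate([1903, 298, 359]) cube([72, 1158, 25]);
translate([2019, 298, 359]) cube([72, 1158, 25]);
translate([2135, 298, 359]) cube([72, 1158, 25]);
translate([2251, 298, 359]) cube([72, 1158, 25]);


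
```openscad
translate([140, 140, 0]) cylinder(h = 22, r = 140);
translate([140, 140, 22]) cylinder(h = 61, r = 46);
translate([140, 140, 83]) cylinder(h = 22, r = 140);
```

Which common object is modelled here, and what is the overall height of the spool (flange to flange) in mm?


A spool. The overall height is 105 mm.

Three coaxial cylinders, large–small–large — a spool. Two 22 mm flanges and a 61 mm core give 22 + 61 + 22 = 105 mm.


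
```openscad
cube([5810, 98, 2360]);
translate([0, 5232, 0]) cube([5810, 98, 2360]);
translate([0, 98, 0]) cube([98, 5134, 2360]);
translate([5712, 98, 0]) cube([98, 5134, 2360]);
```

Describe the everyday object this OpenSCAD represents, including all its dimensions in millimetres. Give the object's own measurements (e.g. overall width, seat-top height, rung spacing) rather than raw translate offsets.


The wall frame of a small rectangular building: four walls, each 2360 mm tall and 98 mm thick, enclosing a footprint 5810 mm (x) by 5330 mm (y) outside-to-outside, with no floor or roof. The front and back walls (the −y and +y sides) span the full width; the two side walls fit between them.


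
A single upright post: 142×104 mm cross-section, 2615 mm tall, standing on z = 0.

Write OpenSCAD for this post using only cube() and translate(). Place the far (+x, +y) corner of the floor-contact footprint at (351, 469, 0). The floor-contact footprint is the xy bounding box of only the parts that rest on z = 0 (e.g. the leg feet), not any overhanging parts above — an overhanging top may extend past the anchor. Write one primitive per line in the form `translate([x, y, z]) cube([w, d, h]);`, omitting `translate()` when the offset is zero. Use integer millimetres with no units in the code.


translate([209, 365, 0]) cube([142, 104, 2615]);


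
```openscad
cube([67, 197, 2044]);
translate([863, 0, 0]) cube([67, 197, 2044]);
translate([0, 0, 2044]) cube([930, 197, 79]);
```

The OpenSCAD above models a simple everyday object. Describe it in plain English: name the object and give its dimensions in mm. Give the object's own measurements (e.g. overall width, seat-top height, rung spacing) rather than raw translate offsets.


A door frame. The clear opening is 796 mm wide and 2044 mm high. Two 67 mm wide jambs, 197 mm deep, stand either side of the opening from the floor to the top of the opening. A 79 mm thick head sits across the top of both jambs, spanning the full outside width of the frame.


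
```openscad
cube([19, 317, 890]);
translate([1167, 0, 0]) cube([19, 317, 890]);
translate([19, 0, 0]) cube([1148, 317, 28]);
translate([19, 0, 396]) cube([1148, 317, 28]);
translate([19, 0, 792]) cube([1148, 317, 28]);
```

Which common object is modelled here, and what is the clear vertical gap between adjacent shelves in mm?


A bookshelf. The clear shelf gap is 368 mm.

Two tall side panels with 3 horizontal boards between them — a bookshelf. The first two shelf undersides are at z = 0 and z = 396; with shelf thickness 28, the clear gap is 396 − 0 − 28 = 368 mm.


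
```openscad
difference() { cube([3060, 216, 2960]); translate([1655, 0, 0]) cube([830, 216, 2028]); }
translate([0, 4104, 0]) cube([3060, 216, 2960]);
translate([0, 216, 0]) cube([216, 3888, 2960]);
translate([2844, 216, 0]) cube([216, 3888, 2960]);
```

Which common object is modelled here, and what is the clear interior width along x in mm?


A single room. The interior width is 2628 mm.

Four walls enclosing a rectangle with a door in the front wall — a room. Outside width 3060 minus two 216 mm walls gives 2628 mm.


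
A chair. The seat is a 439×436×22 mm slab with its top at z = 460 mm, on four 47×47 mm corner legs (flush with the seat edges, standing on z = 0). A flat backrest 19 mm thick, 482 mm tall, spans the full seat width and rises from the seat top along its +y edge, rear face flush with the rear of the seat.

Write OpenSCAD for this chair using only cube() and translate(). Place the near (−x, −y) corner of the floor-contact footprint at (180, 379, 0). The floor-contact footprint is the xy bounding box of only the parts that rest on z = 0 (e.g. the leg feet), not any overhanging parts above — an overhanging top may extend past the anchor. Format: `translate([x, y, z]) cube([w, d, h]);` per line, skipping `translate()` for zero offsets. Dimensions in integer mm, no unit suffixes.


translate([180, 379, 438]) cube([439, 436, 22]);
translate([180, 379, 0]) cube([47, 47, 438]);
translate([572, 379, 0]) cube([47, 47, 438]);
translate([180, 768, 0]) cube([47, 47, 438]);
translate([572, 768, 0]) cube([47, 47, 438]);
translate([180, 796, 460]) cube([439, 19, 482]);


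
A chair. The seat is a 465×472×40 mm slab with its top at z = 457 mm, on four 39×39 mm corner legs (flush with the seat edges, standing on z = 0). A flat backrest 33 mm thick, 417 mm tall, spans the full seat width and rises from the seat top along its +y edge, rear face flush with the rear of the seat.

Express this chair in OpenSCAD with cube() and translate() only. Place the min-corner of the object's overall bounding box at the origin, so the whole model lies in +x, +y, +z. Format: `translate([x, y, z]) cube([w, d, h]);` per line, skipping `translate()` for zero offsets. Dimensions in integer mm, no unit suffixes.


translate([0, 0, 417]) cube([465, 472, 40]);
cube([39, 39, 417]);
translate([426, 0, 0]) cube([39, 39, 417]);
translate([0, 433, 0]) cube([39, 39, 417]);
translate([426, 433, 0]) cube([39, 39, 417]);
translate([0, 439, 457]) cube([465, 33, 417]);


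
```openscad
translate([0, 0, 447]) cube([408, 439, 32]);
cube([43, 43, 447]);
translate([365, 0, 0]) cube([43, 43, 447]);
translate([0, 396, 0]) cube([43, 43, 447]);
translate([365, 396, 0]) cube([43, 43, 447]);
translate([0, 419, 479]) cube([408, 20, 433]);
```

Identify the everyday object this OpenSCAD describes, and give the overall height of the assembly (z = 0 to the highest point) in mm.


A chair. The overall height is 912 mm.

A slab on four corner posts with a tall panel at the back — a chair. The seat slab sits at z = 447 with thickness 32, and the 433 mm backrest starts at the seat top, so the overall height is 447 + 32 + 433 = 912 mm.


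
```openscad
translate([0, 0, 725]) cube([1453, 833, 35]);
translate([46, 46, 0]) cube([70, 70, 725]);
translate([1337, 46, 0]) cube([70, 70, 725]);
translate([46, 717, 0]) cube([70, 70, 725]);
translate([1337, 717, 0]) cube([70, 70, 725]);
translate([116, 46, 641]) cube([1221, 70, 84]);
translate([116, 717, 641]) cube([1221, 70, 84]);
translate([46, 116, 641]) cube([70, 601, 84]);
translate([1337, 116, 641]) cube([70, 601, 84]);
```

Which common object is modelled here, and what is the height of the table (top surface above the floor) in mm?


A table. The table height is 760 mm.

A 1453×833×35 slab sits at z = 725 on four 70 mm square posts — a table. The top surface is at 725 + 35 = 760 mm.


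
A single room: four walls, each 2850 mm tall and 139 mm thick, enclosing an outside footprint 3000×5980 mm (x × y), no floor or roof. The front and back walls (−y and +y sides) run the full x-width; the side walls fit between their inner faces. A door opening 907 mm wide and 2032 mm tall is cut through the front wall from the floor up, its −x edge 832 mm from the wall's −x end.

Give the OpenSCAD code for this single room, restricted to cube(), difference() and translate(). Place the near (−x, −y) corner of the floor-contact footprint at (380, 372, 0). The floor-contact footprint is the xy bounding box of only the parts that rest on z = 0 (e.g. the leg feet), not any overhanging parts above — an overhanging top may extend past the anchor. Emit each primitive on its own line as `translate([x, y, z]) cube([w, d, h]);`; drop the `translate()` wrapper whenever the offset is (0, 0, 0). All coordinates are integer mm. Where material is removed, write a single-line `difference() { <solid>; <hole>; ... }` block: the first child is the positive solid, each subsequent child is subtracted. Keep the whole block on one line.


difference() { translate([380, 372, 0]) cube([3000, 139, 2850]); translate([1212, 372, 0]) cube([907, 139, 2032]); }
translate([380, 6213, 0]) cube([3000, 139, 2850]);
translate([380, 511, 0]) cube([139, 5702, 2850]);
translate([3241, 511, 0]) cube([139, 5702, 2850]);


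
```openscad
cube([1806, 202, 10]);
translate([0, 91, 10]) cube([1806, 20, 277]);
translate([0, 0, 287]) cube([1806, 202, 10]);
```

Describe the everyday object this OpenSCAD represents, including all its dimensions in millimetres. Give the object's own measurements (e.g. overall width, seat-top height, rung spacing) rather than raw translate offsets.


An I-beam lying along x, 1806 mm long. Overall section height 297 mm. Two flanges 202 mm wide (y) and 10 mm thick, one on the floor and one at the top; a web 20 mm thick runs between them, centred on the flange width.


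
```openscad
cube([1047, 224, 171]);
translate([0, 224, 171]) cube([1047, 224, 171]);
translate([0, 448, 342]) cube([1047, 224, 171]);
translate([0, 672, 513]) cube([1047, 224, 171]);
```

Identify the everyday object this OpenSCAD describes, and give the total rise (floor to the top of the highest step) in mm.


A staircase. The total rise is 684 mm.

4 identical blocks, each offset up and back from the previous — a staircase. Each step is 171 mm tall and there are 4 of them, so the total rise is 4 × 171 = 684 mm.


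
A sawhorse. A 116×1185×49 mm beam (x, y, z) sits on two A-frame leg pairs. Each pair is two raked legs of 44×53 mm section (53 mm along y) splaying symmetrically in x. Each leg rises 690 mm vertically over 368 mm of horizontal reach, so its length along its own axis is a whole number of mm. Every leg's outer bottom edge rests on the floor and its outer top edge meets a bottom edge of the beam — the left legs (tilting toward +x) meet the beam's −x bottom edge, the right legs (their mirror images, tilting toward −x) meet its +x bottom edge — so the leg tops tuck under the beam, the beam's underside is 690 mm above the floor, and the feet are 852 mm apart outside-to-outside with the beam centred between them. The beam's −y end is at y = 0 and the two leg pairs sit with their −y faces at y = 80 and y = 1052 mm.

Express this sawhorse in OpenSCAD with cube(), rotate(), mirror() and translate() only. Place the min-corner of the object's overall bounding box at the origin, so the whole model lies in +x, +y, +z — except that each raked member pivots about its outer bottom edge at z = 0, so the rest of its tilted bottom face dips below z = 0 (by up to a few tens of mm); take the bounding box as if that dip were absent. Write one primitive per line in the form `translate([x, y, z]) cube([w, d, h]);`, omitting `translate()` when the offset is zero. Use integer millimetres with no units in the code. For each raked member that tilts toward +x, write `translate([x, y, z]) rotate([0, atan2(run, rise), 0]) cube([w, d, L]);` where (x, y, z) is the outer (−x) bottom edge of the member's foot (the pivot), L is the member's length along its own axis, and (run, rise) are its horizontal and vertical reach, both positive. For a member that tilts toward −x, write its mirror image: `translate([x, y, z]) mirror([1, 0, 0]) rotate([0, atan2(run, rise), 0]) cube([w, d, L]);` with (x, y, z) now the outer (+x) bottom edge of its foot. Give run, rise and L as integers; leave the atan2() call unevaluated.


// leg length = √(368² + 690²) = 782
// right-leg outer foot x = 2·368 + 116 = 852
// beam min-corner = (368, 0, 690)
translate([368, 0, 690]) cube([116, 1185, 49]);
translate([0, 80, 0]) rotate([0, atan2(368, 690), 0]) cube([44, 53, 782]);
translate([852, 80, 0]) mirror([1, 0, 0]) rotate([0, atan2(368, 690), 0]) cube([44, 53, 782]);
translate([0, 1052, 0]) rotate([0, atan2(368, 690), 0]) cube([44, 53, 782]);
translate([852, 1052, 0]) mirror([1, 0, 0]) rotate([0, atan2(368, 690), 0]) cube([44, 53, 782]);


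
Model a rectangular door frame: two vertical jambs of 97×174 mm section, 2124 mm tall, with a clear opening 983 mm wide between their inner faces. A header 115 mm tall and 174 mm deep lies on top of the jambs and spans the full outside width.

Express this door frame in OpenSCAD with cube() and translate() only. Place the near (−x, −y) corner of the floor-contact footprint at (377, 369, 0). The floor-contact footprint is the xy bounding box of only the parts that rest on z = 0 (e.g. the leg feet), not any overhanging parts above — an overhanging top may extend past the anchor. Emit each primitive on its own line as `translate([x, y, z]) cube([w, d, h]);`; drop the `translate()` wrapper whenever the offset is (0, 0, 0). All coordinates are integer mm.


translate([377, 369, 0]) cube([97, 174, 2124]);
translate([1457, 369, 0]) cube([97, 174, 2124]);
translate([377, 369, 2124]) cube([1177, 174, 115]);
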